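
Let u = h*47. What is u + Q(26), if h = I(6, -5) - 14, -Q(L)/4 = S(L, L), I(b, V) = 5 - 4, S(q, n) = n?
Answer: -715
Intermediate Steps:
I(b, V) = 1
Q(L) = -4*L
h = -13 (h = 1 - 14 = -13)
u = -611 (u = -13*47 = -611)
u + Q(26) = -611 - 4*26 = -611 - 104 = -715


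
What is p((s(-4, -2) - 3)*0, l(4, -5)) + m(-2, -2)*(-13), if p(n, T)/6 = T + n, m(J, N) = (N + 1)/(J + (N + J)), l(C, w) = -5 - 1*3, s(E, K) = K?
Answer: -301/6 ≈ -50.167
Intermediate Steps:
l(C, w) = -8 (l(C, w) = -5 - 3 = -8)
m(J, N) = (1 + N)/(N + 2*J) (m(J, N) = (1 + N)/(J + (J + N)) = (1 + N)/(N + 2*J))
p(n, T) = 6*T + 6*n (p(n, T) = 6*(T + n) = 6*T + 6*n)
p((s(-4, -2) - 3)*0, l(4, -5)) + m(-2, -2)*(-13) = (6*(-8) + 6*((-2 - 3)*0)) + ((1 - 2)/(-2 + 2*(-2)))*(-13) = (-48 + 6*(-5*0)) + (-1/(-2 - 4))*(-13) = (-48 + 6*0) + (-1/(-6))*(-13) = (-48 + 0) - 1/6*(-1)*(-13) = -48 + (1/6)*(-13) = -48 - 13/6 = -301/6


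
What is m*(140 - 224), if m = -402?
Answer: 33768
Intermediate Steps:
m*(140 - 224) = -402*(140 - 224) = -402*(-84) = 33768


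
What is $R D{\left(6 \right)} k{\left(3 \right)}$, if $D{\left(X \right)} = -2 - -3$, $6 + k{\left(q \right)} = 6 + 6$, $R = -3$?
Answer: $-18$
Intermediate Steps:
$k{\left(q \right)} = 6$ ($k{\left(q \right)} = -6 + \left(6 + 6\right) = -6 + 12 = 6$)
$D{\left(X \right)} = 1$ ($D{\left(X \right)} = -2 + 3 = 1$)
$R D{\left(6 \right)} k{\left(3 \right)} = \left(-3\right) 1 \cdot 6 = \left(-3\right) 6 = -18$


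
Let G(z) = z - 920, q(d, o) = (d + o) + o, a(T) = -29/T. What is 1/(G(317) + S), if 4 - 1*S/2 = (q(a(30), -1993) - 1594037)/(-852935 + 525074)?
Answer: -4917915/2974100144 ≈ -0.0016536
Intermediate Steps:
q(d, o) = d + 2*o
G(z) = -920 + z
S = -8597399/4917915 (S = 8 - 2*((-29/30 + 2*(-1993)) - 1594037)/(-852935 + 525074) = 8 - 2*((-29*1/30 - 3986) - 1594037)/(-327861) = 8 - 2*((-29/30 - 3986) - 1594037)*(-1)/327861 = 8 - 2*(-119609/30 - 1594037)*(-1)/327861 = 8 - (-47940719)*(-1)/(15*327861) = 8 - 2*47940719/9835830 = 8 - 47940719/4917915 = -8597399/4917915 ≈ -1.7482)
1/(G(317) + S) = 1/((-920 + 317) - 8597399/4917915) = 1/(-603 - 8597399/4917915) = 1/(-2974100144/4917915) = -4917915/2974100144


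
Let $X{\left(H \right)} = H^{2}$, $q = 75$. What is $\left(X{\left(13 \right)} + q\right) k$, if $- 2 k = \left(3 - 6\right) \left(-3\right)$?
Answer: $-1098$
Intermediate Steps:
$k = - \frac{9}{2}$ ($k = - \frac{\left(3 - 6\right) \left(-3\right)}{2} = - \frac{\left(-3\right) \left(-3\right)}{2} = \left(- \frac{1}{2}\right) 9 = - \frac{9}{2} \approx -4.5$)
$\left(X{\left(13 \right)} + q\right) k = \left(13^{2} + 75\right) \left(- \frac{9}{2}\right) = \left(169 + 75\right) \left(- \frac{9}{2}\right) = 244 \left(- \frac{9}{2}\right) = -1098$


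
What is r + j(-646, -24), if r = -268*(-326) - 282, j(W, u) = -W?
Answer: 87732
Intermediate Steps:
r = 87086 (r = 87368 - 282 = 87086)
r + j(-646, -24) = 87086 - 1*(-646) = 87086 + 646 = 87732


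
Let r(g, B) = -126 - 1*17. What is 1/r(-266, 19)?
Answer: -1/143 ≈ -0.0069930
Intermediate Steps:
r(g, B) = -143 (r(g, B) = -126 - 17 = -143)
1/r(-266, 19) = 1/(-143) = -1/143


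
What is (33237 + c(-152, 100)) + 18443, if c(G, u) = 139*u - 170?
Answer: 65410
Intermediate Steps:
c(G, u) = -170 + 139*u
(33237 + c(-152, 100)) + 18443 = (33237 + (-170 + 139*100)) + 18443 = (33237 + (-170 + 13900)) + 18443 = (33237 + 13730) + 18443 = 46967 + 18443 = 65410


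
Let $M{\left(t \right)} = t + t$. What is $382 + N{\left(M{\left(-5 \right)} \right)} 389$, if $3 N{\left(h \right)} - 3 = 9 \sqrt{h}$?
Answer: $771 + 1167 i \sqrt{10} \approx 771.0 + 3690.4 i$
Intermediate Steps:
$M{\left(t \right)} = 2 t$
$N{\left(h \right)} = 1 + 3 \sqrt{h}$ ($N{\left(h \right)} = 1 + \frac{9 \sqrt{h}}{3} = 1 + 3 \sqrt{h}$)
$382 + N{\left(M{\left(-5 \right)} \right)} 389 = 382 + \left(1 + 3 \sqrt{2 \left(-5\right)}\right) 389 = 382 + \left(1 + 3 \sqrt{-10}\right) 389 = 382 + \left(1 + 3 i \sqrt{10}\right) 389 = 382 + \left(389 + 1167 i \sqrt{10}\right) = 771 + 1167 i \sqrt{10}$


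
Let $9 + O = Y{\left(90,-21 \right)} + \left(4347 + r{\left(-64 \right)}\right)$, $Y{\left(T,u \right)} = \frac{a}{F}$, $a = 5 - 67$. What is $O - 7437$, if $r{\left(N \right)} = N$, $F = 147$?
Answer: $- \frac{465023}{147} \approx -3163.4$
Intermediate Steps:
$a = -62$
$Y{\left(T,u \right)} = - \frac{62}{147}$
$O = \frac{628216}{147}$ ($O = -9 + \left(- \frac{62}{147} + \left(4347 - 64\right)\right) = -9 + \left(- \frac{62}{147} + 4283\right) = -9 + \frac{629539}{147} = \frac{628216}{147} \approx 4273.6$)
$O - 7437 = \frac{628216}{147} - 7437 = - \frac{465023}{147}$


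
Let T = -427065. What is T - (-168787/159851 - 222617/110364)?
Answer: -443184664376125/1037752692 ≈ -4.2706e+5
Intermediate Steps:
T - (-168787/159851 - 222617/110364) = -427065 - (-168787/159851 - 222617/110364) = -427065 - 1*(-3189032855/1037752692) = -427065 + 3189032855/1037752692 = -443184664376125/1037752692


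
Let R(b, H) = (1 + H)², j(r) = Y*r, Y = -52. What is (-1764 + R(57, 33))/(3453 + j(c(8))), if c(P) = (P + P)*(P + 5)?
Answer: 608/7363 ≈ 0.082575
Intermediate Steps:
c(P) = 2*P*(5 + P) (c(P) = (2*P)*(5 + P) = 2*P*(5 + P))
j(r) = -52*r
(-1764 + R(57, 33))/(3453 + j(c(8))) = (-1764 + (1 + 33)²)/(3453 - 104*8*(5 + 8)) = (-1764 + 34²)/(3453 - 104*8*13) = (-1764 + 1156)/(3453 - 52*208) = -608/(3453 - 10816) = -608/(-7363) = -608*(-1/7363) = 608/7363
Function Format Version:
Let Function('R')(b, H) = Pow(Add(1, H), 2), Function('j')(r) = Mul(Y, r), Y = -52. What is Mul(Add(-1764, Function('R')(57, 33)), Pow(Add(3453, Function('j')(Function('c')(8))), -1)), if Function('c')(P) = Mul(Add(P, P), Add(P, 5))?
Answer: Rational(608, 7363) ≈ 0.082575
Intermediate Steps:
Function('c')(P) = Mul(2, P, Add(5, P)) (Function('c')(P) = Mul(Mul(2, P), Add(5, P)) = Mul(2, P, Add(5, P)))
Function('j')(r) = Mul(-52, r)
Mul(Add(-1764, Function('R')(57, 33)), Pow(Add(3453, Function('j')(Function('c')(8))), -1)) = Mul(Add(-1764, Pow(Add(1, 33), 2)), Pow(Add(3453, Mul(-52, Mul(2, 8, Add(5, 8)))), -1)) = Mul(Add(-1764, Pow(34, 2)), Pow(Add(3453, Mul(-52, Mul(2, 8, 13))), -1)) = Mul(Add(-1764, 1156), Pow(Add(3453, Mul(-52, 208)), -1)) = Mul(-608, Pow(Add(3453, -10816), -1)) = Mul(-608, Pow(-7363, -1)) = Mul(-608, Rational(-1, 7363)) = Rational(608, 7363)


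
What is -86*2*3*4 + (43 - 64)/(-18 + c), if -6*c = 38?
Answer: -150609/73 ≈ -2063.1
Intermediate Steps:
c = -19/3 (c = -⅙*38 = -19/3 ≈ -6.3333)
-86*2*3*4 + (43 - 64)/(-18 + c) = -86*2*3*4 + (43 - 64)/(-18 - 19/3) = -516*4 - 21/(-73/3) = -86*24 - 21*(-3/73) = -2064 + 63/73 = -150609/73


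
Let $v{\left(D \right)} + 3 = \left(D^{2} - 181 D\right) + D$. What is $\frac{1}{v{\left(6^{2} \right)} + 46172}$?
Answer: $\frac{1}{40985} \approx 2.4399 \cdot 10^{-5}$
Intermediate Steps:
$v{\left(D \right)} = -3 + D^{2} - 180 D$ ($v{\left(D \right)} = -3 + \left(\left(D^{2} - 181 D\right) + D\right) = -3 + \left(D^{2} - 180 D\right) = -3 + D^{2} - 180 D$)
$\frac{1}{v{\left(6^{2} \right)} + 46172} = \frac{1}{\left(-3 + \left(6^{2}\right)^{2} - 180 \cdot 6^{2}\right) + 46172} = \frac{1}{\left(-3 + 36^{2} - 6480\right) + 46172} = \frac{1}{\left(-3 + 1296 - 6480\right) + 46172} = \frac{1}{-5187 + 46172} = \frac{1}{40985}$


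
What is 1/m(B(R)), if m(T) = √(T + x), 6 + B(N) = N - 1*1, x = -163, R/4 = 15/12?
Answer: -I*√165/165 ≈ -0.07785*I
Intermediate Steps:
R = 5 (R = 4*(15/12) = 4*(15*(1/12)) = 4*(5/4) = 5)
B(N) = -7 + N (B(N) = -6 + (N - 1*1) = -6 + (N - 1) = -6 + (-1 + N) = -7 + N)
m(T) = √(-163 + T) (m(T) = √(T - 163) = √(-163 + T))
1/m(B(R)) = 1/(√(-163 + (-7 + 5))) = 1/(√(-163 - 2)) = 1/(√(-165)) = 1/(I*√165) = -I*√165/165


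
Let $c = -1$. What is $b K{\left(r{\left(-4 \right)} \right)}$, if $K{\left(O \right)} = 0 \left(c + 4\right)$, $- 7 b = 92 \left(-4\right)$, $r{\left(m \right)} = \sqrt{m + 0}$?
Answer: $0$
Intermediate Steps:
$r{\left(m \right)} = \sqrt{m}$
$b = \frac{368}{7}$ ($b = - \frac{92 \left(-4\right)}{7} = \left(- \frac{1}{7}\right) \left(-368\right) = \frac{368}{7} \approx 52.571$)
$K{\left(O \right)} = 0$ ($K{\left(O \right)} = 0 \left(-1 + 4\right) = 0 \cdot 3 = 0$)
$b K{\left(r{\left(-4 \right)} \right)} = \frac{368}{7} \cdot 0 = 0$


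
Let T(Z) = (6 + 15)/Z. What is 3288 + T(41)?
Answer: 134829/41 ≈ 3288.5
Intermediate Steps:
T(Z) = 21/Z
3288 + T(41) = 3288 + 21/41 = 134829/41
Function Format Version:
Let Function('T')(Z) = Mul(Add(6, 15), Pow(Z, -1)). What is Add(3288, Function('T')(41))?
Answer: Rational(134829, 41) ≈ 3288.5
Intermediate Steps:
Function('T')(Z) = Mul(21, Pow(Z, -1))
Add(3288, Function('T')(41)) = Add(3288, Mul(21, Pow(41, -1))) = Add(3288, Mul(21, Rational(1, 41))) = Add(3288, Rational(21, 41)) = Rational(134829, 41)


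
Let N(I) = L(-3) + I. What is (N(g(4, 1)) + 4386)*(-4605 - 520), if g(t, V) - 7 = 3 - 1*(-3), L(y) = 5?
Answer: -22570500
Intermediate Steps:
g(t, V) = 13 (g(t, V) = 7 + (3 - 1*(-3)) = 7 + (3 + 3) = 7 + 6 = 13)
N(I) = 5 + I
(N(g(4, 1)) + 4386)*(-4605 - 520) = ((5 + 13) + 4386)*(-4605 - 520) = (18 + 4386)*(-5125) = 4404*(-5125) = -22570500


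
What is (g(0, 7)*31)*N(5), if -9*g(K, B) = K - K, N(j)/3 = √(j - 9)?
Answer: 0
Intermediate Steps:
N(j) = 3*√(-9 + j) (N(j) = 3*√(j - 9) = 3*√(-9 + j))
g(K, B) = 0 (g(K, B) = -(K - K)/9 = -⅑*0 = 0)
(g(0, 7)*31)*N(5) = (0*31)*(3*√(-9 + 5)) = 0*(3*√(-4)) = 0*(3*(2*I)) = 0*(6*I) = 0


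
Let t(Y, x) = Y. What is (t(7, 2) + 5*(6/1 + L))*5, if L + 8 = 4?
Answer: 85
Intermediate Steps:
L = -4 (L = -8 + 4 = -4)
(t(7, 2) + 5*(6/1 + L))*5 = (7 + 5*(6/1 - 4))*5 = (7 + 5*(6*1 - 4))*5 = (7 + 5*(6 - 4))*5 = (7 + 5*2)*5 = (7 + 10)*5 = 17*5 = 85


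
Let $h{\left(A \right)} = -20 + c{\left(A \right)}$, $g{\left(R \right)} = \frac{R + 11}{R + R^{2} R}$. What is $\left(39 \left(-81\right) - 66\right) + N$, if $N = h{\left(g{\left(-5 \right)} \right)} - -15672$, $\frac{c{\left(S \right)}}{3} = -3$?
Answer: $12418$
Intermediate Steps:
$c{\left(S \right)} = -9$ ($c{\left(S \right)} = 3 \left(-3\right) = -9$)
$g{\left(R \right)} = \frac{11 + R}{R + R^{3}}$
$h{\left(A \right)} = -29$ ($h{\left(A \right)} = -20 - 9 = -29$)
$N = 15643$ ($N = -29 - -15672 = -29 + 15672 = 15643$)
$\left(39 \left(-81\right) - 66\right) + N = \left(39 \left(-81\right) - 66\right) + 15643 = \left(-3159 - 66\right) + 15643 = -3225 + 15643 = 12418$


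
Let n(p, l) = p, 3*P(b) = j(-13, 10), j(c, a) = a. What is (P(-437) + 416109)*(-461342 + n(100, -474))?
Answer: -575785454554/3 ≈ -1.9193e+11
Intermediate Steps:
P(b) = 10/3 (P(b) = (1/3)*10 = 10/3)
(P(-437) + 416109)*(-461342 + n(100, -474)) = (10/3 + 416109)*(-461342 + 100) = (1248337/3)*(-461242) = -575785454554/3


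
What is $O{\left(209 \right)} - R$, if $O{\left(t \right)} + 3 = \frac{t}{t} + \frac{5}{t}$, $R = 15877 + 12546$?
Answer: $- \frac{5940820}{209} \approx -28425.0$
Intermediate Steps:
$R = 28423$
$O{\left(t \right)} = -2 + \frac{5}{t}$ ($O{\left(t \right)} = -3 + \left(\frac{t}{t} + \frac{5}{t}\right) = -3 + \left(1 + \frac{5}{t}\right) = -2 + \frac{5}{t}$)
$O{\left(209 \right)} - R = \left(-2 + \frac{5}{209}\right) - 28423 = - \frac{413}{209} - 28423 = - \frac{5940820}{209}$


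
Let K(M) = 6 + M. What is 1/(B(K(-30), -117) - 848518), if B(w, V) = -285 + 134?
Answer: -1/848669 ≈ -1.1783e-6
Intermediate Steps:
B(w, V) = -151
1/(B(K(-30), -117) - 848518) = 1/(-151 - 848518) = 1/(-848669) = -1/848669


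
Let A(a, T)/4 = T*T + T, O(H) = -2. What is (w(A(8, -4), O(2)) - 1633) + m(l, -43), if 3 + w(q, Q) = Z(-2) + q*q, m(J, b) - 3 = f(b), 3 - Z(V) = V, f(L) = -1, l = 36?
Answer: 675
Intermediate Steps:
Z(V) = 3 - V
A(a, T) = 4*T + 4*T² (A(a, T) = 4*(T*T + T) = 4*(T² + T) = 4*(T + T²) = 4*T + 4*T²)
m(J, b) = 2 (m(J, b) = 3 - 1 = 2)
w(q, Q) = 2 + q² (w(q, Q) = -3 + ((3 - 1*(-2)) + q*q) = -3 + ((3 + 2) + q²) = -3 + (5 + q²) = 2 + q²)
(w(A(8, -4), O(2)) - 1633) + m(l, -43) = ((2 + (4*(-4)*(1 - 4))²) - 1633) + 2 = ((2 + (4*(-4)*(-3))²) - 1633) + 2 = ((2 + 48²) - 1633) + 2 = ((2 + 2304) - 1633) + 2 = (2306 - 1633) + 2 = 673 + 2 = 675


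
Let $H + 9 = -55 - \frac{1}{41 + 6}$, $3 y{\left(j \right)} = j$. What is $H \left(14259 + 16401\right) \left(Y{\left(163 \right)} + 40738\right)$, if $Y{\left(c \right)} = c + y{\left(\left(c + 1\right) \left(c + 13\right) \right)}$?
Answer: $- \frac{4660985352660}{47} \approx -9.917 \cdot 10^{10}$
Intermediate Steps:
$y{\left(j \right)} = \frac{j}{3}$
$Y{\left(c \right)} = c + \frac{\left(1 + c\right) \left(13 + c\right)}{3}$ ($Y{\left(c \right)} = c + \frac{\left(c + 1\right) \left(c + 13\right)}{3} = c + \frac{\left(1 + c\right) \left(13 + c\right)}{3}$)
$H = - \frac{3009}{47}$ ($H = -9 - \left(55 + \frac{1}{41 + 6}\right) = -9 - \frac{2586}{47} = - \frac{3009}{47} \approx -64.021$)
$H \left(14259 + 16401\right) \left(Y{\left(163 \right)} + 40738\right) = - \frac{3009 \left(14259 + 16401\right) \left(\left(\frac{13}{3} + \frac{163^{2}}{3} + \frac{17}{3} \cdot 163\right) + 40738\right)}{47} = - \frac{3009 \cdot 30660 \left(\left(\frac{13}{3} + \frac{1}{3} \cdot 26569 + \frac{2771}{3}\right) + 40738\right)}{47} = - \frac{3009 \cdot 30660 \left(\left(\frac{13}{3} + \frac{26569}{3} + \frac{2771}{3}\right) + 40738\right)}{47} = - \frac{3009 \cdot 30660 \left(\frac{29353}{3} + 40738\right)}{47} = - \frac{3009 \cdot 30660 \cdot \frac{151567}{3}}{47} = \left(- \frac{3009}{47}\right) 1549014740 = - \frac{4660985352660}{47}$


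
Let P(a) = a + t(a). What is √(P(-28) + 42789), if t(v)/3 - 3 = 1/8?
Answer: √684326/4 ≈ 206.81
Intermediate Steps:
t(v) = 75/8 (t(v) = 9 + 3/8 = 75/8)
P(a) = 75/8 + a (P(a) = a + 75/8 = 75/8 + a)
√(P(-28) + 42789) = √((75/8 - 28) + 42789) = √(-149/8 + 42789) = √(342163/8) = √684326/4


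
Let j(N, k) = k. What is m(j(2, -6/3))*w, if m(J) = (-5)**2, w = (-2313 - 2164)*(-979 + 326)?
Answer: 73087025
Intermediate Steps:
w = 2923481 (w = -4477*(-653) = 2923481)
m(J) = 25
m(j(2, -6/3))*w = 25*2923481 = 73087025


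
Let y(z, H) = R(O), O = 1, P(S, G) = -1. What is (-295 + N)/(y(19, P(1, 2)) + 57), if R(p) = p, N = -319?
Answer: -307/29 ≈ -10.586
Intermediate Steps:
y(z, H) = 1
(-295 + N)/(y(19, P(1, 2)) + 57) = (-295 - 319)/(1 + 57) = -614/58 = -614*1/58 = -307/29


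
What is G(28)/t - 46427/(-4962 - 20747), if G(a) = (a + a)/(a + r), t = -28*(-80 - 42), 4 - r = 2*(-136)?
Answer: 860967997/476747696 ≈ 1.8059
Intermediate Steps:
r = 276 (r = 4 - 2*(-136) = 4 - 1*(-272) = 4 + 272 = 276)
t = 3416 (t = -28*(-122) = 3416)
G(a) = 2*a/(276 + a) (G(a) = (a + a)/(a + 276) = (2*a)/(276 + a) = 2*a/(276 + a))
G(28)/t - 46427/(-4962 - 20747) = (2*28/(276 + 28))/3416 - 46427/(-4962 - 20747) = (2*28/304)*(1/3416) - 46427/(-25709) = (2*28*(1/304))*(1/3416) - 46427*(-1/25709) = (7/38)*(1/3416) + 46427/25709 = 1/18544 + 46427/25709 = 860967997/476747696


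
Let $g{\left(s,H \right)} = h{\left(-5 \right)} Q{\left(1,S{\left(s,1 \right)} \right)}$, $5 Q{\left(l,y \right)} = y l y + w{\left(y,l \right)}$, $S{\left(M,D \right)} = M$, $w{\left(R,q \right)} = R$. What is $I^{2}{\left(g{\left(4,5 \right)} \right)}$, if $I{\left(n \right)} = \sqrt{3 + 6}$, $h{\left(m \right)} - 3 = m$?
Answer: $9$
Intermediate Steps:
$Q{\left(l,y \right)} = \frac{y}{5} + \frac{l y^{2}}{5}$ ($Q{\left(l,y \right)} = \frac{y l y + y}{5} = \frac{l y y + y}{5} = \frac{l y^{2} + y}{5} = \frac{y + l y^{2}}{5} = \frac{y}{5} + \frac{l y^{2}}{5}$)
$h{\left(m \right)} = 3 + m$
$g{\left(s,H \right)} = - \frac{2 s \left(1 + s\right)}{5}$ ($g{\left(s,H \right)} = \left(3 - 5\right) \frac{s \left(1 + 1 s\right)}{5} = - 2 \frac{s \left(1 + s\right)}{5} = - \frac{2 s \left(1 + s\right)}{5}$)
$I{\left(n \right)} = 3$ ($I{\left(n \right)} = \sqrt{9} = 3$)
$I^{2}{\left(g{\left(4,5 \right)} \right)} = 3^{2} = 9$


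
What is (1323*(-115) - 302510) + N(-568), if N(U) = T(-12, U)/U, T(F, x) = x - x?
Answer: -454655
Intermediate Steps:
T(F, x) = 0
N(U) = 0 (N(U) = 0/U = 0)
(1323*(-115) - 302510) + N(-568) = (1323*(-115) - 302510) + 0 = (-152145 - 302510) + 0 = -454655 + 0 = -454655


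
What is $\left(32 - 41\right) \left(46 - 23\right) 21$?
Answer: $-4347$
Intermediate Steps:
$\left(32 - 41\right) \left(46 - 23\right) 21 = \left(-9\right) 23 \cdot 21 = \left(-207\right) 21 = -4347$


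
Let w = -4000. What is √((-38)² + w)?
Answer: 6*I*√71 ≈ 50.557*I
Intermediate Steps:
√((-38)² + w) = √((-38)² - 4000) = √(1444 - 4000) = √(-2556) = 6*I*√71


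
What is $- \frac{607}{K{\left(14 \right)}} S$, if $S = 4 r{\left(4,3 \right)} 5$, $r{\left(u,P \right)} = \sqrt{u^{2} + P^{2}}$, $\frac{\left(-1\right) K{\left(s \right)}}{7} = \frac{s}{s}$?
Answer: $\frac{60700}{7} \approx 8671.4$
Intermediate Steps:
$K{\left(s \right)} = -7$ ($K{\left(s \right)} = - 7 \frac{s}{s} = \left(-7\right) 1 = -7$)
$r{\left(u,P \right)} = \sqrt{P^{2} + u^{2}}$
$S = 100$ ($S = 4 \sqrt{3^{2} + 4^{2}} \cdot 5 = 4 \sqrt{9 + 16} \cdot 5 = 4 \sqrt{25} \cdot 5 = 4 \cdot 5 \cdot 5 = 20 \cdot 5 = 100$)
$- \frac{607}{K{\left(14 \right)}} S = - \frac{607}{-7} \cdot 100 = \left(-607\right) \left(- \frac{1}{7}\right) 100 = \frac{607}{7} \cdot 100 = \frac{60700}{7}$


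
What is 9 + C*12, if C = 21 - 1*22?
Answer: -3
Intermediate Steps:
C = -1 (C = 21 - 22 = -1)
9 + C*12 = 9 - 1*12 = 9 - 12 = -3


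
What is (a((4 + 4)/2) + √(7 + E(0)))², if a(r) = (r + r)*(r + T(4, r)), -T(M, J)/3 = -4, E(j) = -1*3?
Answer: 16900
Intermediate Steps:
E(j) = -3
T(M, J) = 12 (T(M, J) = -3*(-4) = 12)
a(r) = 2*r*(12 + r) (a(r) = (r + r)*(r + 12) = (2*r)*(12 + r) = 2*r*(12 + r))
(a((4 + 4)/2) + √(7 + E(0)))² = (2*((4 + 4)/2)*(12 + (4 + 4)/2) + √(7 - 3))² = (2*(8*(½))*(12 + 8*(½)) + √4)² = (2*4*(12 + 4) + 2)² = (2*4*16 + 2)² = (128 + 2)² = 130² = 16900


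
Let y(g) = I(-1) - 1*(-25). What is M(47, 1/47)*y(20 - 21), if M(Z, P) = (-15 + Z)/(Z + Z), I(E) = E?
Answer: 384/47 ≈ 8.1702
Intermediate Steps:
M(Z, P) = (-15 + Z)/(2*Z) (M(Z, P) = (-15 + Z)/((2*Z)) = (-15 + Z)*(1/(2*Z)) = (-15 + Z)/(2*Z))
y(g) = 24 (y(g) = -1 - 1*(-25) = -1 + 25 = 24)
M(47, 1/47)*y(20 - 21) = ((½)*(-15 + 47)/47)*24 = ((½)*(1/47)*32)*24 = (16/47)*24 = 384/47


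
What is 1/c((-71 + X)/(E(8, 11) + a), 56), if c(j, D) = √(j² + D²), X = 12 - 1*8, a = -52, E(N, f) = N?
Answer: 44*√6075785/6075785 ≈ 0.017851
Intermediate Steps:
X = 4 (X = 12 - 8 = 4)
c(j, D) = √(D² + j²)
1/c((-71 + X)/(E(8, 11) + a), 56) = 1/(√(56² + ((-71 + 4)/(8 - 52))²)) = 1/(√(3136 + (-67/(-44))²)) = 1/(√(3136 + (-67*(-1/44))²)) = 1/(√(3136 + (67/44)²)) = 1/(√(3136 + 4489/1936)) = 1/(√(6075785/1936)) = 1/(√6075785/44) = 44*√6075785/6075785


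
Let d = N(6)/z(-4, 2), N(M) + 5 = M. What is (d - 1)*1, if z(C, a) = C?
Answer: -5/4 ≈ -1.2500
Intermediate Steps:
N(M) = -5 + M
d = -1/4 (d = (-5 + 6)/(-4) = 1*(-1/4) = -1/4 ≈ -0.25000)
(d - 1)*1 = (-1/4 - 1)*1 = -5/4*1 = -5/4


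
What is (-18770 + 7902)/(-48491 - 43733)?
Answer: 247/2096 ≈ 0.11784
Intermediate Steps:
(-18770 + 7902)/(-48491 - 43733) = -10868/(-92224) = -10868*(-1/92224) = 247/2096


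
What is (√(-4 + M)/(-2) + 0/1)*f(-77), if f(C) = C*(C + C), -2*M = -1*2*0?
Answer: -11858*I ≈ -11858.0*I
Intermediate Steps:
M = 0 (M = -(-1*2)*0/2 = -(-1)*0 = -½*0 = 0)
f(C) = 2*C² (f(C) = C*(2*C) = 2*C²)
(√(-4 + M)/(-2) + 0/1)*f(-77) = (√(-4 + 0)/(-2) + 0/1)*(2*(-77)²) = (√(-4)*(-½) + 0*1)*(2*5929) = ((2*I)*(-½) + 0)*11858 = (-I + 0)*11858 = -I*11858 = -11858*I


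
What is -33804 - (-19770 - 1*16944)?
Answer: 2910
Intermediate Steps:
-33804 - (-19770 - 1*16944) = -33804 - (-19770 - 16944) = -33804 - 1*(-36714) = -33804 + 36714 = 2910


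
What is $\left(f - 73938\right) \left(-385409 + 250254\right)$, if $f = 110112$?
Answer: $-4889096970$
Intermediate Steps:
$\left(f - 73938\right) \left(-385409 + 250254\right) = \left(110112 - 73938\right) \left(-385409 + 250254\right) = 36174 \left(-135155\right) = -4889096970$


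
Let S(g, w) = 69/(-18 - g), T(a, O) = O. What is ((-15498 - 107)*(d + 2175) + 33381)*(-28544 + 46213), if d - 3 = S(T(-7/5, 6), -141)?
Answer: -4793167816633/8 ≈ -5.9915e+11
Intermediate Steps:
d = ⅛ (d = 3 - 69/(18 + 6) = 3 - 69/24 = 3 - 69*1/24 = 3 - 23/8 = ⅛ ≈ 0.12500)
((-15498 - 107)*(d + 2175) + 33381)*(-28544 + 46213) = ((-15498 - 107)*(⅛ + 2175) + 33381)*(-28544 + 46213) = (-15605*17401/8 + 33381)*17669 = (-271542605/8 + 33381)*17669 = -271275557/8*17669 = -4793167816633/8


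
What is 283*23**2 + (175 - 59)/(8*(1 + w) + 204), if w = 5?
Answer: 9431570/63 ≈ 1.4971e+5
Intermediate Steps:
283*23**2 + (175 - 59)/(8*(1 + w) + 204) = 283*23**2 + (175 - 59)/(8*(1 + 5) + 204) = 283*529 + 116/(8*6 + 204) = 149707 + 116/(48 + 204) = 149707 + 116/252 = 149707 + 116*(1/252) = 149707 + 29/63 = 9431570/63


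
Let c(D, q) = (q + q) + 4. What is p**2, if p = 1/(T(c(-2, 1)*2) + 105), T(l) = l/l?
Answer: 1/11236 ≈ 8.9000e-5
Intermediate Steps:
c(D, q) = 4 + 2*q (c(D, q) = 2*q + 4 = 4 + 2*q)
T(l) = 1
p = 1/106 (p = 1/(1 + 105) = 1/106 ≈ 0.0094340)
p**2 = (1/106)**2 = 1/11236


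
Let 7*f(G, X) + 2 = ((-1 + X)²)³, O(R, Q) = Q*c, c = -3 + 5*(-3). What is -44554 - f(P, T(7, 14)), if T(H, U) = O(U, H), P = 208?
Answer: -4195873226565/7 ≈ -5.9941e+11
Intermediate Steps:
c = -18 (c = -3 - 15 = -18)
O(R, Q) = -18*Q (O(R, Q) = Q*(-18) = -18*Q)
T(H, U) = -18*H
f(G, X) = -2/7 + (-1 + X)⁶/7 (f(G, X) = -2/7 + ((-1 + X)²)³/7 = -2/7 + (-1 + X)⁶/7)
-44554 - f(P, T(7, 14)) = -44554 - (-2/7 + (-1 - 18*7)⁶/7) = -44554 - (-2/7 + (-1 - 126)⁶/7) = -44554 - (-2/7 + (⅐)*(-127)⁶) = -44554 - (-2/7 + (⅐)*4195872914689) = -44554 - (-2/7 + 4195872914689/7) = -44554 - 1*4195872914687/7 = -44554 - 4195872914687/7 = -4195873226565/7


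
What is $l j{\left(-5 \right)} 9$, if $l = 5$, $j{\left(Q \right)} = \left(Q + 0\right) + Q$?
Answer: $-450$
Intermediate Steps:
$j{\left(Q \right)} = 2 Q$ ($j{\left(Q \right)} = Q + Q = 2 Q$)
$l j{\left(-5 \right)} 9 = 5 \cdot 2 \left(-5\right) 9 = 5 \left(-10\right) 9 = \left(-50\right) 9 = -450$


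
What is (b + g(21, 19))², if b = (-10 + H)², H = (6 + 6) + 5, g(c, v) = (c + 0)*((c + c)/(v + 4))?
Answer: 4036081/529 ≈ 7629.6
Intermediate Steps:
g(c, v) = 2*c²/(4 + v) (g(c, v) = c*((2*c)/(4 + v)) = c*(2*c/(4 + v)) = 2*c²/(4 + v))
H = 17 (H = 12 + 5 = 17)
b = 49 (b = (-10 + 17)² = 7² = 49)
(b + g(21, 19))² = (49 + 2*21²/(4 + 19))² = (49 + 2*441/23)² = (49 + 2*441*(1/23))² = (49 + 882/23)² = (2009/23)² = 4036081/529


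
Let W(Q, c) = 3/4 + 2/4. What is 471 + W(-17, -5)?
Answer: 1889/4 ≈ 472.25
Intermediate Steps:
W(Q, c) = 5/4 (W(Q, c) = 3*(¼) + 2*(¼) = ¾ + ½ = 5/4)
471 + W(-17, -5) = 471 + 5/4 = 1889/4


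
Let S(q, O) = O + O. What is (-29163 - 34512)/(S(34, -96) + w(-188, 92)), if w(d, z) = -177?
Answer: 7075/41 ≈ 172.56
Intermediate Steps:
S(q, O) = 2*O
(-29163 - 34512)/(S(34, -96) + w(-188, 92)) = (-29163 - 34512)/(2*(-96) - 177) = -63675/(-192 - 177) = -63675/(-369) = -63675*(-1/369) = 7075/41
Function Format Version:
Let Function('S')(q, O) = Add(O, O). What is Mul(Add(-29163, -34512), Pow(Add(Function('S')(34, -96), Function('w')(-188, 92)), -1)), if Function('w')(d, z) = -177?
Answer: Rational(7075, 41) ≈ 172.56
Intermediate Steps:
Function('S')(q, O) = Mul(2, O)
Mul(Add(-29163, -34512), Pow(Add(Function('S')(34, -96), Function('w')(-188, 92)), -1)) = Mul(Add(-29163, -34512), Pow(Add(Mul(2, -96), -177), -1)) = Mul(-63675, Pow(Add(-192, -177), -1)) = Mul(-63675, Pow(-369, -1)) = Mul(-63675, Rational(-1, 369)) = Rational(7075, 41)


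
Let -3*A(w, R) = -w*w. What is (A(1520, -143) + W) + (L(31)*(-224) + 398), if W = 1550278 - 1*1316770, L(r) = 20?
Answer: 2998678/3 ≈ 9.9956e+5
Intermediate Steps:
W = 233508 (W = 1550278 - 1316770 = 233508)
A(w, R) = w**2/3 (A(w, R) = -(-1)*w*w/3 = -(-1)*w**2/3 = w**2/3)
(A(1520, -143) + W) + (L(31)*(-224) + 398) = ((1/3)*1520**2 + 233508) + (20*(-224) + 398) = ((1/3)*2310400 + 233508) + (-4480 + 398) = (2310400/3 + 233508) - 4082 = 3010924/3 - 4082 = 2998678/3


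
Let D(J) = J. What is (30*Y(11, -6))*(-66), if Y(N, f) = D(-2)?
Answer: 3960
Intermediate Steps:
Y(N, f) = -2
(30*Y(11, -6))*(-66) = (30*(-2))*(-66) = -60*(-66) = 3960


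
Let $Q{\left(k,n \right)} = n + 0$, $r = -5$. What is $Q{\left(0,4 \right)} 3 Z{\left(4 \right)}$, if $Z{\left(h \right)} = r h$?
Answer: $-240$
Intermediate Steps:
$Q{\left(k,n \right)} = n$
$Z{\left(h \right)} = - 5 h$
$Q{\left(0,4 \right)} 3 Z{\left(4 \right)} = 4 \cdot 3 \left(\left(-5\right) 4\right) = 12 \left(-20\right) = -240$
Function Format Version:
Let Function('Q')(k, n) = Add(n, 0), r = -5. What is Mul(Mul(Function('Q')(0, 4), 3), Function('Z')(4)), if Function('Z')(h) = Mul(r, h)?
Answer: -240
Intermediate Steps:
Function('Q')(k, n) = n
Function('Z')(h) = Mul(-5, h)
Mul(Mul(Function('Q')(0, 4), 3), Function('Z')(4)) = Mul(Mul(4, 3), Mul(-5, 4)) = Mul(12, -20) = -240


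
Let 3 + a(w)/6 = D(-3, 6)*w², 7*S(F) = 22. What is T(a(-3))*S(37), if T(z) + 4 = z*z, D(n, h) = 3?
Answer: 456104/7 ≈ 65158.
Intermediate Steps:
S(F) = 22/7 (S(F) = (⅐)*22 = 22/7)
a(w) = -18 + 18*w² (a(w) = -18 + 6*(3*w²) = -18 + 18*w²)
T(z) = -4 + z² (T(z) = -4 + z*z = -4 + z²)
T(a(-3))*S(37) = (-4 + (-18 + 18*(-3)²)²)*(22/7) = (-4 + (-18 + 18*9)²)*(22/7) = (-4 + (-18 + 162)²)*(22/7) = (-4 + 144²)*(22/7) = (-4 + 20736)*(22/7) = 20732*(22/7) = 456104/7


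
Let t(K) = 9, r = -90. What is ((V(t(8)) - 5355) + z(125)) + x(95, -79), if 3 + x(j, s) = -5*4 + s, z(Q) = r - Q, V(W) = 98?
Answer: -5574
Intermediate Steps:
z(Q) = -90 - Q
x(j, s) = -23 + s (x(j, s) = -3 + (-5*4 + s) = -3 + (-20 + s) = -23 + s)
((V(t(8)) - 5355) + z(125)) + x(95, -79) = ((98 - 5355) + (-90 - 1*125)) + (-23 - 79) = (-5257 + (-90 - 125)) - 102 = (-5257 - 215) - 102 = -5472 - 102 = -5574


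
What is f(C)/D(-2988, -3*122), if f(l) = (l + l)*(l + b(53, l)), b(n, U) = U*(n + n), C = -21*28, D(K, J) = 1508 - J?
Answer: 36994608/937 ≈ 39482.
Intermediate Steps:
C = -588
b(n, U) = 2*U*n (b(n, U) = U*(2*n) = 2*U*n)
f(l) = 214*l² (f(l) = (l + l)*(l + 2*l*53) = (2*l)*(l + 106*l) = (2*l)*(107*l) = 214*l²)
f(C)/D(-2988, -3*122) = (214*(-588)²)/(1508 - (-3)*122) = (214*345744)/(1508 - 1*(-366)) = 73989216/(1508 + 366) = 73989216/1874 = 73989216*(1/1874) = 36994608/937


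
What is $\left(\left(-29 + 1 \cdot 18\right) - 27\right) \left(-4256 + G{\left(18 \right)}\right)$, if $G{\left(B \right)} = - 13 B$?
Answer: $170620$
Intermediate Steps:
$\left(\left(-29 + 1 \cdot 18\right) - 27\right) \left(-4256 + G{\left(18 \right)}\right) = \left(\left(-29 + 1 \cdot 18\right) - 27\right) \left(-4256 - 234\right) = \left(\left(-29 + 18\right) - 27\right) \left(-4256 - 234\right) = \left(-11 - 27\right) \left(-4490\right) = \left(-38\right) \left(-4490\right) = 170620$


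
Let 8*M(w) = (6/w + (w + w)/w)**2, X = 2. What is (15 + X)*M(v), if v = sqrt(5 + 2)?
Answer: 136/7 + 51*sqrt(7)/7 ≈ 38.705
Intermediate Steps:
v = sqrt(7) ≈ 2.6458
M(w) = (2 + 6/w)**2/8 (M(w) = (6/w + (w + w)/w)**2/8 = (6/w + (2*w)/w)**2/8 = (6/w + 2)**2/8 = (2 + 6/w)**2/8)
(15 + X)*M(v) = (15 + 2)*((3 + sqrt(7))**2/(2*(sqrt(7))**2)) = 17*((1/2)*(1/7)*(3 + sqrt(7))**2) = 17*((3 + sqrt(7))**2/14) = 17*(3 + sqrt(7))**2/14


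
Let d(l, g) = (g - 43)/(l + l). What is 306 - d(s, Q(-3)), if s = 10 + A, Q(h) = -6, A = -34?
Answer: 14639/48 ≈ 304.98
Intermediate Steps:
s = -24 (s = 10 - 34 = -24)
d(l, g) = (-43 + g)/(2*l) (d(l, g) = (-43 + g)/((2*l)) = (-43 + g)*(1/(2*l)) = (-43 + g)/(2*l))
306 - d(s, Q(-3)) = 306 - (-43 - 6)/(2*(-24)) = 306 - (-1)*(-49)/(2*24) = 306 - 1*49/48 = 306 - 49/48 = 14639/48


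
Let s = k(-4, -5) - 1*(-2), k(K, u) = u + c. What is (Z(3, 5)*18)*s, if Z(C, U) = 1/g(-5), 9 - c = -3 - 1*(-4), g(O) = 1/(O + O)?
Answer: -900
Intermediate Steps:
g(O) = 1/(2*O)
c = 8 (c = 9 - (-3 - 1*(-4)) = 9 - (-3 + 4) = 9 - 1*1 = 9 - 1 = 8)
Z(C, U) = -10 (Z(C, U) = 1/((½)/(-5)) = 1/((½)*(-⅕)) = 1/(-⅒) = -10)
k(K, u) = 8 + u (k(K, u) = u + 8 = 8 + u)
s = 5 (s = (8 - 5) - 1*(-2) = 3 + 2 = 5)
(Z(3, 5)*18)*s = -10*18*5 = -180*5 = -900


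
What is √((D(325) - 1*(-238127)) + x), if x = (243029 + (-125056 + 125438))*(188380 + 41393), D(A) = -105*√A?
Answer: √(55929513830 - 525*√13) ≈ 2.3649e+5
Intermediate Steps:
x = 55929275703 (x = (243029 + 382)*229773 = 243411*229773 = 55929275703)
√((D(325) - 1*(-238127)) + x) = √((-525*√13 - 1*(-238127)) + 55929275703) = √((-525*√13 + 238127) + 55929275703) = √((238127 - 525*√13) + 55929275703) = √(55929513830 - 525*√13)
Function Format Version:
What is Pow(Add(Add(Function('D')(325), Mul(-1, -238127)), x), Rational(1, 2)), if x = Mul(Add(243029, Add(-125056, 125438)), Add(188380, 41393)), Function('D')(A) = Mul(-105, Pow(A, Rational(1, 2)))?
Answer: Pow(Add(55929513830, Mul(-525, Pow(13, Rational(1, 2)))), Rational(1, 2)) ≈ 2.3649e+5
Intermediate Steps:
x = 55929275703 (x = Mul(Add(243029, 382), 229773) = Mul(243411, 229773) = 55929275703)
Pow(Add(Add(Function('D')(325), Mul(-1, -238127)), x), Rational(1, 2)) = Pow(Add(Add(Mul(-105, Pow(325, Rational(1, 2))), Mul(-1, -238127)), 55929275703), Rational(1, 2)) = Pow(Add(Add(Mul(-105, Mul(5, Pow(13, Rational(1, 2)))), 238127), 55929275703), Rational(1, 2)) = Pow(Add(Add(Mul(-525, Pow(13, Rational(1, 2))), 238127), 55929275703), Rational(1, 2)) = Pow(Add(Add(238127, Mul(-525, Pow(13, Rational(1, 2)))), 55929275703), Rational(1, 2)) = Pow(Add(55929513830, Mul(-525, Pow(13, Rational(1, 2)))), Rational(1, 2))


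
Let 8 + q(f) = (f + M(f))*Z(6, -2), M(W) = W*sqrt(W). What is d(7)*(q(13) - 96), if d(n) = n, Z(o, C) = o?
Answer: -182 + 546*sqrt(13) ≈ 1786.6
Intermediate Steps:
M(W) = W**(3/2)
q(f) = -8 + 6*f + 6*f**(3/2) (q(f) = -8 + (f + f**(3/2))*6 = -8 + (6*f + 6*f**(3/2)) = -8 + 6*f + 6*f**(3/2))
d(7)*(q(13) - 96) = 7*((-8 + 6*13 + 6*13**(3/2)) - 96) = 7*((-8 + 78 + 6*(13*sqrt(13))) - 96) = 7*((-8 + 78 + 78*sqrt(13)) - 96) = 7*((70 + 78*sqrt(13)) - 96) = 7*(-26 + 78*sqrt(13)) = -182 + 546*sqrt(13)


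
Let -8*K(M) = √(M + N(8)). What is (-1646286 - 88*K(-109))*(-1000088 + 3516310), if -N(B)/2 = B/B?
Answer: -4142421051492 + 27678442*I*√111 ≈ -4.1424e+12 + 2.9161e+8*I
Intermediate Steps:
N(B) = -2 (N(B) = -2*B/B = -2*1 = -2)
K(M) = -√(-2 + M)/8 (K(M) = -√(M - 2)/8 = -√(-2 + M)/8)
(-1646286 - 88*K(-109))*(-1000088 + 3516310) = (-1646286 - (-11)*√(-2 - 109))*(-1000088 + 3516310) = (-1646286 - (-11)*√(-111))*2516222 = (-1646286 - (-11)*I*√111)*2516222 = (-1646286 + 11*I*√111)*2516222 = -4142421051492 + 27678442*I*√111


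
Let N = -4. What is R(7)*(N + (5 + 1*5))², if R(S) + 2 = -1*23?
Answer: -900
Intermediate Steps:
R(S) = -25 (R(S) = -2 - 1*23 = -2 - 23 = -25)
R(7)*(N + (5 + 1*5))² = -25*(-4 + (5 + 1*5))² = -25*(-4 + (5 + 5))² = -25*(-4 + 10)² = -25*6² = -25*36 = -900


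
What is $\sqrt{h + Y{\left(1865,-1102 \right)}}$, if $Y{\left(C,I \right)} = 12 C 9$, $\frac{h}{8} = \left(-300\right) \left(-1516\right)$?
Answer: $2 \sqrt{959955} \approx 1959.5$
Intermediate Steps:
$h = 3638400$ ($h = 8 \left(\left(-300\right) \left(-1516\right)\right) = 8 \cdot 454800 = 3638400$)
$Y{\left(C,I \right)} = 108 C$
$\sqrt{h + Y{\left(1865,-1102 \right)}} = \sqrt{3638400 + 108 \cdot 1865} = \sqrt{3638400 + 201420} = \sqrt{3839820} = 2 \sqrt{959955}$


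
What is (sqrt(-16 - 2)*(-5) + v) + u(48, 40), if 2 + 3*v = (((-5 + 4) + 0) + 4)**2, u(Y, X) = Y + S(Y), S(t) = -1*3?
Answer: 142/3 - 15*I*sqrt(2) ≈ 47.333 - 21.213*I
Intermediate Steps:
S(t) = -3
u(Y, X) = -3 + Y (u(Y, X) = Y - 3 = -3 + Y)
v = 7/3 (v = -2/3 + (((-5 + 4) + 0) + 4)**2/3 = -2/3 + ((-1 + 0) + 4)**2/3 = -2/3 + (-1 + 4)**2/3 = -2/3 + (1/3)*3**2 = -2/3 + (1/3)*9 = -2/3 + 3 = 7/3 ≈ 2.3333)
(sqrt(-16 - 2)*(-5) + v) + u(48, 40) = (sqrt(-16 - 2)*(-5) + 7/3) + (-3 + 48) = (sqrt(-18)*(-5) + 7/3) + 45 = ((3*I*sqrt(2))*(-5) + 7/3) + 45 = (-15*I*sqrt(2) + 7/3) + 45 = (7/3 - 15*I*sqrt(2)) + 45 = 142/3 - 15*I*sqrt(2)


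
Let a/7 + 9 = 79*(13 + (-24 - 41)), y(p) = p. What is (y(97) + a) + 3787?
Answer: -24935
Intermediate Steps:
a = -28819 (a = -63 + 7*(79*(13 + (-24 - 41))) = -63 + 7*(79*(13 - 65)) = -63 + 7*(79*(-52)) = -63 + 7*(-4108) = -63 - 28756 = -28819)
(y(97) + a) + 3787 = (97 - 28819) + 3787 = -28722 + 3787 = -24935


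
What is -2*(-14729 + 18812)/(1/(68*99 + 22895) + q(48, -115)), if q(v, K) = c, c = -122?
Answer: 80644694/1204831 ≈ 66.934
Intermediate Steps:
q(v, K) = -122
-2*(-14729 + 18812)/(1/(68*99 + 22895) + q(48, -115)) = -2*(-14729 + 18812)/(1/(68*99 + 22895) - 122) = -8166/(1/(6732 + 22895) - 122) = -8166/(1/29627 - 122) = -8166/(-3614493/29627) = -8166*(-29627)/3614493 = -2*(-40322347/1204831) = 80644694/1204831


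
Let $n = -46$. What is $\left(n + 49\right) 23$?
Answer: $69$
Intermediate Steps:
$\left(n + 49\right) 23 = \left(-46 + 49\right) 23 = 3 \cdot 23 = 69$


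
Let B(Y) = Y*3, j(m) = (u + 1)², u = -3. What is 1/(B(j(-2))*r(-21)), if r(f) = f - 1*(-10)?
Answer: -1/132 ≈ -0.0075758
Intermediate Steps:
r(f) = 10 + f (r(f) = f + 10 = 10 + f)
j(m) = 4 (j(m) = (-3 + 1)² = (-2)² = 4)
B(Y) = 3*Y
1/(B(j(-2))*r(-21)) = 1/((3*4)*(10 - 21)) = 1/(12*(-11)) = 1/(-132) = -1/132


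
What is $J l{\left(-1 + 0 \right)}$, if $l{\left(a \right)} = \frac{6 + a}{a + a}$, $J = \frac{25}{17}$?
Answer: $- \frac{125}{34} \approx -3.6765$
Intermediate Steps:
$J = \frac{25}{17}$ ($J = 25 \cdot \frac{1}{17} = \frac{25}{17} \approx 1.4706$)
$l{\left(a \right)} = \frac{6 + a}{2 a}$
$J l{\left(-1 + 0 \right)} = \frac{25 \frac{6 + \left(-1 + 0\right)}{2 \left(-1 + 0\right)}}{17} = \frac{25 \frac{6 - 1}{2 \left(-1\right)}}{17} = \frac{25 \cdot \frac{1}{2} \left(-1\right) 5}{17} = \frac{25}{17} \left(- \frac{5}{2}\right) = - \frac{125}{34}$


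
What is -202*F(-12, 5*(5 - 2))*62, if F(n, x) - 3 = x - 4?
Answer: -175336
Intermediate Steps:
F(n, x) = -1 + x (F(n, x) = 3 + (x - 4) = 3 + (-4 + x) = -1 + x)
-202*F(-12, 5*(5 - 2))*62 = -202*(-1 + 5*(5 - 2))*62 = -202*(-1 + 5*3)*62 = -202*(-1 + 15)*62 = -202*14*62 = -2828*62 = -175336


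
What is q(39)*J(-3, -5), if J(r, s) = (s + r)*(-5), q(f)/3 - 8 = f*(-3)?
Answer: -13080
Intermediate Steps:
q(f) = 24 - 9*f (q(f) = 24 + 3*(f*(-3)) = 24 + 3*(-3*f) = 24 - 9*f)
J(r, s) = -5*r - 5*s (J(r, s) = (r + s)*(-5) = -5*r - 5*s)
q(39)*J(-3, -5) = (24 - 9*39)*(-5*(-3) - 5*(-5)) = (24 - 351)*(15 + 25) = -327*40 = -13080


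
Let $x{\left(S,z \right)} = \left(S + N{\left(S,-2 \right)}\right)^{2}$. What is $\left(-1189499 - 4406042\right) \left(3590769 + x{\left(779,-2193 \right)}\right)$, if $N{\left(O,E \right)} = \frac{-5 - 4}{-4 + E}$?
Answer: $- \frac{94003952905177}{4} \approx -2.3501 \cdot 10^{13}$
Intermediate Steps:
$N{\left(O,E \right)} = - \frac{9}{-4 + E}$
$x{\left(S,z \right)} = \left(\frac{3}{2} + S\right)^{2}$ ($x{\left(S,z \right)} = \left(S - \frac{9}{-4 - 2}\right)^{2} = \left(S - \frac{9}{-6}\right)^{2} = \left(S - - \frac{3}{2}\right)^{2} = \left(S + \frac{3}{2}\right)^{2} = \left(\frac{3}{2} + S\right)^{2}$)
$\left(-1189499 - 4406042\right) \left(3590769 + x{\left(779,-2193 \right)}\right) = \left(-1189499 - 4406042\right) \left(3590769 + \frac{\left(3 + 2 \cdot 779\right)^{2}}{4}\right) = - 5595541 \left(3590769 + \frac{\left(3 + 1558\right)^{2}}{4}\right) = - 5595541 \left(3590769 + \frac{1561^{2}}{4}\right) = - 5595541 \left(3590769 + \frac{1}{4} \cdot 2436721\right) = - 5595541 \left(3590769 + \frac{2436721}{4}\right) = \left(-5595541\right) \frac{16799797}{4} = - \frac{94003952905177}{4}$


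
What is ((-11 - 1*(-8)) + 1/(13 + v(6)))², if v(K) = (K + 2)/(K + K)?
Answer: 14400/1681 ≈ 8.5663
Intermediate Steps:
v(K) = (2 + K)/(2*K) (v(K) = (2 + K)/((2*K)) = (2 + K)*(1/(2*K)) = (2 + K)/(2*K))
((-11 - 1*(-8)) + 1/(13 + v(6)))² = ((-11 - 1*(-8)) + 1/(13 + (½)*(2 + 6)/6))² = ((-11 + 8) + 1/(13 + (½)*(⅙)*8))² = (-3 + 1/(13 + ⅔))² = (-3 + 1/(41/3))² = (-3 + 3/41)² = (-120/41)² = 14400/1681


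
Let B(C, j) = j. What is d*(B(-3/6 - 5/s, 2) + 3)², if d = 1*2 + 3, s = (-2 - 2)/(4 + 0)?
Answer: 125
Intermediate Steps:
s = -1 (s = -4/4 = -4*¼ = -1)
d = 5 (d = 2 + 3 = 5)
d*(B(-3/6 - 5/s, 2) + 3)² = 5*(2 + 3)² = 5*5² = 5*25 = 125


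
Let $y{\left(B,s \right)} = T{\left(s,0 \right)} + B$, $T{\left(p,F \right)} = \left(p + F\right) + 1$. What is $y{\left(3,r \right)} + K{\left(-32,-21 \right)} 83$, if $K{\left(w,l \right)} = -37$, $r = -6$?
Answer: $-3073$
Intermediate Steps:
$T{\left(p,F \right)} = 1 + F + p$ ($T{\left(p,F \right)} = \left(F + p\right) + 1 = 1 + F + p$)
$y{\left(B,s \right)} = 1 + B + s$ ($y{\left(B,s \right)} = \left(1 + 0 + s\right) + B = \left(1 + s\right) + B = 1 + B + s$)
$y{\left(3,r \right)} + K{\left(-32,-21 \right)} 83 = \left(1 + 3 - 6\right) - 3071 = -2 - 3071 = -3073$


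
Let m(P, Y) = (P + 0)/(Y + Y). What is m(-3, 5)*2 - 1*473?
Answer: -2368/5 ≈ -473.60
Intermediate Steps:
m(P, Y) = P/(2*Y) (m(P, Y) = P/((2*Y)) = P*(1/(2*Y)) = P/(2*Y))
m(-3, 5)*2 - 1*473 = ((1/2)*(-3)/5)*2 - 1*473 = ((1/2)*(-3)*(1/5))*2 - 473 = -3/10*2 - 473 = -3/5 - 473 = -2368/5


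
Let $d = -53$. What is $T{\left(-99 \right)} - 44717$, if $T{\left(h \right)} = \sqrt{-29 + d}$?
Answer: $-44717 + i \sqrt{82} \approx -44717.0 + 9.0554 i$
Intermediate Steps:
$T{\left(h \right)} = i \sqrt{82}$ ($T{\left(h \right)} = \sqrt{-29 - 53} = \sqrt{-82} = i \sqrt{82}$)
$T{\left(-99 \right)} - 44717 = i \sqrt{82} - 44717 = -44717 + i \sqrt{82}$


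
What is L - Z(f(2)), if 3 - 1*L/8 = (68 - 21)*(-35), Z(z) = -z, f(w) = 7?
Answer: 13191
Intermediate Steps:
L = 13184 (L = 24 - 8*(68 - 21)*(-35) = 24 - 376*(-35) = 24 - 8*(-1645) = 24 + 13160 = 13184)
L - Z(f(2)) = 13184 - (-1)*7 = 13184 - 1*(-7) = 13184 + 7 = 13191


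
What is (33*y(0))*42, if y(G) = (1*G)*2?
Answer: 0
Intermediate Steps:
y(G) = 2*G (y(G) = G*2 = 2*G)
(33*y(0))*42 = (33*(2*0))*42 = (33*0)*42 = 0*42 = 0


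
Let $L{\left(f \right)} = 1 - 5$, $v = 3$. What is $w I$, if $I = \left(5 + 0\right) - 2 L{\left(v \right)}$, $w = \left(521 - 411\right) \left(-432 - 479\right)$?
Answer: $-1302730$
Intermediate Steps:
$w = -100210$ ($w = 110 \left(-911\right) = -100210$)
$L{\left(f \right)} = -4$ ($L{\left(f \right)} = 1 - 5 = -4$)
$I = 13$ ($I = \left(5 + 0\right) - -8 = 5 + 8 = 13$)
$w I = \left(-100210\right) 13 = -1302730$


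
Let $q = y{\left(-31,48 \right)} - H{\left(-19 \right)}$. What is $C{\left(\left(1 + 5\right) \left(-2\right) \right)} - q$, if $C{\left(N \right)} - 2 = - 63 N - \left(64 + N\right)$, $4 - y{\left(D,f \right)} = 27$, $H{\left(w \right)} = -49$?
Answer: $680$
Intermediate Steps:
$y{\left(D,f \right)} = -23$ ($y{\left(D,f \right)} = 4 - 27 = -23$)
$C{\left(N \right)} = -62 - 64 N$ ($C{\left(N \right)} = 2 - \left(64 + 64 N\right) = -62 - 64 N$)
$q = 26$ ($q = -23 - -49 = -23 + 49 = 26$)
$C{\left(\left(1 + 5\right) \left(-2\right) \right)} - q = \left(-62 - 64 \left(1 + 5\right) \left(-2\right)\right) - 26 = \left(-62 - 64 \cdot 6 \left(-2\right)\right) - 26 = \left(-62 - -768\right) - 26 = \left(-62 + 768\right) - 26 = 706 - 26 = 680$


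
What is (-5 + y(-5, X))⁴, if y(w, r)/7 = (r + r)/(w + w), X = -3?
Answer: 256/625 ≈ 0.40960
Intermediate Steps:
y(w, r) = 7*r/w (y(w, r) = 7*((r + r)/(w + w)) = 7*((2*r)/((2*w))) = 7*((2*r)*(1/(2*w))) = 7*(r/w) = 7*r/w)
(-5 + y(-5, X))⁴ = (-5 + 7*(-3)/(-5))⁴ = (-5 + 7*(-3)*(-⅕))⁴ = (-5 + 21/5)⁴ = (-⅘)⁴ = 256/625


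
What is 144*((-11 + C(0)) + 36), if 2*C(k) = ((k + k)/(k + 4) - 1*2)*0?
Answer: 3600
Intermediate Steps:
C(k) = 0 (C(k) = (((k + k)/(k + 4) - 1*2)*0)/2 = (((2*k)/(4 + k) - 2)*0)/2 = ((2*k/(4 + k) - 2)*0)/2 = ((-2 + 2*k/(4 + k))*0)/2 = (½)*0 = 0)
144*((-11 + C(0)) + 36) = 144*((-11 + 0) + 36) = 144*(-11 + 36) = 144*25 = 3600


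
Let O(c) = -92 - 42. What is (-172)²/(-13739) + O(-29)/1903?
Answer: -5285398/2376847 ≈ -2.2237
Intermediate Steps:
O(c) = -134
(-172)²/(-13739) + O(-29)/1903 = (-172)²/(-13739) - 134/1903 = 29584*(-1/13739) - 134*1/1903 = -29584/13739 - 134/1903 = -5285398/2376847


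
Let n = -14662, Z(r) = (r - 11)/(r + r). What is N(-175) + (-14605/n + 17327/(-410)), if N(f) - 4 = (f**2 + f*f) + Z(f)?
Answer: 3219813230343/52599925 ≈ 61213.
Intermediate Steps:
Z(r) = (-11 + r)/(2*r) (Z(r) = (-11 + r)/((2*r)) = (-11 + r)*(1/(2*r)) = (-11 + r)/(2*r))
N(f) = 4 + 2*f**2 + (-11 + f)/(2*f) (N(f) = 4 + ((f**2 + f*f) + (-11 + f)/(2*f)) = 4 + ((f**2 + f**2) + (-11 + f)/(2*f)) = 4 + (2*f**2 + (-11 + f)/(2*f)) = 4 + 2*f**2 + (-11 + f)/(2*f))
N(-175) + (-14605/n + 17327/(-410)) = (1/2)*(-11 + 4*(-175)**3 + 9*(-175))/(-175) + (-14605/(-14662) + 17327/(-410)) = (1/2)*(-1/175)*(-11 + 4*(-5359375) - 1575) + (-14605*(-1/14662) + 17327*(-1/410)) = (1/2)*(-1/175)*(-11 - 21437500 - 1575) + (14605/14662 - 17327/410) = (1/2)*(-1/175)*(-21439086) - 62015106/1502855 = 10719543/175 - 62015106/1502855 = 3219813230343/52599925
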